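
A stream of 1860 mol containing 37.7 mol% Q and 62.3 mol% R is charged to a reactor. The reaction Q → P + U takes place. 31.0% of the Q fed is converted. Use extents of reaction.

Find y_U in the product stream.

0.105

Q reacted = 0.31 × 701.2 = 217.4 mol; ν_Q = −1, so ξ = 217.4/1 = 217.4 mol.
Outlet amounts (n = n₀ + ν ξ):
  Q: 701.2 − 1(217.4) = 483.8
  P: 0 + 1(217.4) = 217.4
  U: 0 + 1(217.4) = 217.4
  R: 1159 (inert)
Total out = 2077 mol; y_U = 217.4 / 2077 = 0.1046.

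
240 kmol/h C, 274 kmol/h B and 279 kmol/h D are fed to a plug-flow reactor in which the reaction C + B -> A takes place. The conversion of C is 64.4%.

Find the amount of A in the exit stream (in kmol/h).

155 kmol/h

C reacted = 0.644 × 240 = 154.6 kmol/h; ν_C = −1, so ξ = 154.6/1 = 154.6 kmol/h.
Outlet amounts (n = n₀ + ν ξ):
  C: 240 − 1(154.6) = 85.44
  B: 274 − 1(154.6) = 119.4
  A: 0 + 1(154.6) = 154.6
  D: 279 (inert)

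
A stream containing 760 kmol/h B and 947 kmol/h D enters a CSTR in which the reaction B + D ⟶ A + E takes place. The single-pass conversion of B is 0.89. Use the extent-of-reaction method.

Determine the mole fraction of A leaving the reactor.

B reacted = 0.89 × 760 = 676.4 kmol/h; ν_B = −1, so ξ = 676.4/1 = 676.4 kmol/h.
Outlet amounts (n = n₀ + ν ξ):
  B: 760 − 1(676.4) = 83.6
  D: 947 − 1(676.4) = 270.6
  A: 0 + 1(676.4) = 676.4
  E: 0 + 1(676.4) = 676.4
Total out = 1707 kmol/h; y_A = 676.4 / 1707 = 0.3963.

0.396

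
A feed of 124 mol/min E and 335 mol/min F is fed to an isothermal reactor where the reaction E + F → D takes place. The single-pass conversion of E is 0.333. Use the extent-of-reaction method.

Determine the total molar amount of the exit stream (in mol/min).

418 mol/min

E reacted = 0.333 × 124 = 41.29 mol/min; ν_E = −1, so ξ = 41.29/1 = 41.29 mol/min.
Outlet amounts (n = n₀ + ν ξ):
  E: 124 − 1(41.29) = 82.71
  F: 335 − 1(41.29) = 293.7
  D: 0 + 1(41.29) = 41.29
Total out = 82.71 + 293.7 + 41.29 = 417.7 mol/min.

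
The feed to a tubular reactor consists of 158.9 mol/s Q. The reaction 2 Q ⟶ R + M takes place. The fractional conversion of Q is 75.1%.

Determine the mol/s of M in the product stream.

59.7 mol/s

Q reacted = 0.751 × 158.9 = 119.3 mol/s; ν_Q = −2, so ξ = 119.3/2 = 59.67 mol/s.
Outlet amounts (n = n₀ + ν ξ):
  Q: 158.9 − 2(59.67) = 39.57
  R: 0 + 1(59.67) = 59.67
  M: 0 + 1(59.67) = 59.67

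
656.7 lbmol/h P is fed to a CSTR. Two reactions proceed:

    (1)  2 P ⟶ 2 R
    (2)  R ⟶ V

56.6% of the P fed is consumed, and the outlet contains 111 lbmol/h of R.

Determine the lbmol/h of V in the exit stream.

Conversion of P: P consumed = 2ξ₁ = 0.566 × 656.7 → ξ₁ = 185.8 lbmol/h.
R balance: n_R = 0 + 2ξ₁ − 1ξ₂ = 111 → ξ₂ = (2·185.8 − 111)/1 = 260.7 lbmol/h.
Outlet amounts (n = n₀ + Σ ν·ξ):
  P: 656.7 − 2(185.8) = 285
  R: 0 + 2(185.8) − 1(260.7) = 111
  V: 0 + 1(260.7) = 260.7

261 lbmol/h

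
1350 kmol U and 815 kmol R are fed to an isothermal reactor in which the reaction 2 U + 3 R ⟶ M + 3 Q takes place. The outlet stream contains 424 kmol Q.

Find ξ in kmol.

ξ = 141 kmol

For Q: n = n₀ + 3ξ → 424 = 0 + 3ξ, giving ξ = 141.3 kmol.
Outlet amounts (n = n₀ + ν ξ):
  U: 1350 − 2(141.3) = 1067
  R: 815 − 3(141.3) = 391
  M: 0 + 1(141.3) = 141.3
  Q: 0 + 3(141.3) = 424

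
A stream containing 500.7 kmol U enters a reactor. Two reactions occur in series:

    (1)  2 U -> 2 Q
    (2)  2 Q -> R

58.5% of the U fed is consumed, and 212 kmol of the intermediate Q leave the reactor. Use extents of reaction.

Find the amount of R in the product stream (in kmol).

Conversion of U: U consumed = 2ξ₁ = 0.585 × 500.7 → ξ₁ = 146.5 kmol.
Q balance: n_Q = 0 + 2ξ₁ − 2ξ₂ = 212 → ξ₂ = (2·146.5 − 212)/2 = 40.45 kmol.
Outlet amounts (n = n₀ + Σ ν·ξ):
  U: 500.7 − 2(146.5) = 207.8
  Q: 0 + 2(146.5) − 2(40.45) = 212
  R: 0 + 1(40.45) = 40.45

40.5 kmol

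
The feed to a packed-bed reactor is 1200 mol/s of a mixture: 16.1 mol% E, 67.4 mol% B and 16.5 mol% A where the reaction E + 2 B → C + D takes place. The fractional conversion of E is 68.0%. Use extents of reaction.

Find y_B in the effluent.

E reacted = 0.68 × 193.2 = 131.4 mol/s; ν_E = −1, so ξ = 131.4/1 = 131.4 mol/s.
Outlet amounts (n = n₀ + ν ξ):
  E: 193.2 − 1(131.4) = 61.82
  B: 808.8 − 2(131.4) = 546
  C: 0 + 1(131.4) = 131.4
  D: 0 + 1(131.4) = 131.4
  A: 198 (inert)
Total out = 1069 mol/s; y_B = 546 / 1069 = 0.511.

0.511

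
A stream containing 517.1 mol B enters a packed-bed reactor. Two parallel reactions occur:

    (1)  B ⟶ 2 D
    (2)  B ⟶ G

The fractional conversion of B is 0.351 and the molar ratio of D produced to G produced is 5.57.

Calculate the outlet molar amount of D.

Conversion of B: B consumed = 0.351 × 517.1 = 181.5 mol = 1ξ₁ + 1ξ₂.
Selectivity: 2ξ₁ / (1ξ₂) = 5.57 → ξ₁ = 2.785 ξ₂.
Substitute: (1·2.785 + 1) ξ₂ = 181.5 → ξ₂ = 47.95 mol, ξ₁ = 133.5 mol.
Outlet amounts (n = n₀ + Σ ν·ξ):
  B: 517.1 − 1(133.5) − 1(47.95) = 335.6
  D: 0 + 2(133.5) = 267.1
  G: 0 + 1(47.95) = 47.95

267 mol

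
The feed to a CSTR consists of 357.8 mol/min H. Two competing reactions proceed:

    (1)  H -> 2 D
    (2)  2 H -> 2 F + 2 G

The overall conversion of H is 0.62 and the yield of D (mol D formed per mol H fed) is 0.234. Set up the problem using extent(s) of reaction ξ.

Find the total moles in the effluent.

580 mol/min

Yield of D: 2ξ₁ / 357.8 = 0.234 → ξ₁ = 41.86 mol/min.
Conversion of H: 1ξ₁ + 2ξ₂ = 0.62 × 357.8 = 221.8 → ξ₂ = 89.99 mol/min.
Outlet amounts (n = n₀ + Σ ν·ξ):
  H: 357.8 − 1(41.86) − 2(89.99) = 136
  D: 0 + 2(41.86) = 83.73
  F: 0 + 2(89.99) = 180
  G: 0 + 2(89.99) = 180
Total out = 136 + 83.73 + 180 + 180 = 579.6 mol/min.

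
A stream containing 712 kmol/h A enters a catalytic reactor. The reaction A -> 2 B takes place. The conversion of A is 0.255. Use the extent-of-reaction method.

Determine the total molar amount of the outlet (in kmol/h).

894 kmol/h

A reacted = 0.255 × 712 = 181.6 kmol/h; ν_A = −1, so ξ = 181.6/1 = 181.6 kmol/h.
Outlet amounts (n = n₀ + ν ξ):
  A: 712 − 1(181.6) = 530.4
  B: 0 + 2(181.6) = 363.1
Total out = 530.4 + 363.1 = 893.6 kmol/h.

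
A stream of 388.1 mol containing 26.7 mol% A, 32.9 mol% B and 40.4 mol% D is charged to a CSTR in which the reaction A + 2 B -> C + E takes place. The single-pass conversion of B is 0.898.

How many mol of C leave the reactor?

57.3 mol

B reacted = 0.898 × 127.7 = 114.7 mol; ν_B = −2, so ξ = 114.7/2 = 57.33 mol.
Outlet amounts (n = n₀ + ν ξ):
  A: 103.6 − 1(57.33) = 46.29
  B: 127.7 − 2(57.33) = 13.02
  C: 0 + 1(57.33) = 57.33
  E: 0 + 1(57.33) = 57.33
  D: 156.8 (inert)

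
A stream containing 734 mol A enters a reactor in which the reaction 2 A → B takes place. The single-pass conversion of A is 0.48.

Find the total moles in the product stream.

A reacted = 0.48 × 734 = 352.3 mol; ν_A = −2, so ξ = 352.3/2 = 176.2 mol.
Outlet amounts (n = n₀ + ν ξ):
  A: 734 − 2(176.2) = 381.7
  B: 0 + 1(176.2) = 176.2
Total out = 381.7 + 176.2 = 557.8 mol.

558 mol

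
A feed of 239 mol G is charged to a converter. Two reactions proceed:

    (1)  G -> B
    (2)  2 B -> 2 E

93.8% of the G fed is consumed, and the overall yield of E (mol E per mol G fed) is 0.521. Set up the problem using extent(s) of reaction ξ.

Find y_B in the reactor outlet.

0.417

Conversion of G: G consumed = 1ξ₁ = 0.938 × 239 → ξ₁ = 224.2 mol.
Yield of E: 2ξ₂ / 239 = 0.521 → ξ₂ = 62.26 mol.
Outlet amounts (n = n₀ + Σ ν·ξ):
  G: 239 − 1(224.2) = 14.82
  B: 0 + 1(224.2) − 2(62.26) = 99.66
  E: 0 + 2(62.26) = 124.5
Total out = 239 mol; y_B = 99.66 / 239 = 0.417.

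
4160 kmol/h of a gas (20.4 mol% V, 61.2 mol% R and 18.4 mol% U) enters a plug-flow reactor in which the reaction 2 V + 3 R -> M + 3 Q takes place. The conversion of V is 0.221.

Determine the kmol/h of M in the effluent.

93.8 kmol/h

V reacted = 0.221 × 848.6 = 187.5 kmol/h; ν_V = −2, so ξ = 187.5/2 = 93.77 kmol/h.
Outlet amounts (n = n₀ + ν ξ):
  V: 848.6 − 2(93.77) = 661.1
  R: 2546 − 3(93.77) = 2265
  M: 0 + 1(93.77) = 93.77
  Q: 0 + 3(93.77) = 281.3
  U: 765.4 (inert)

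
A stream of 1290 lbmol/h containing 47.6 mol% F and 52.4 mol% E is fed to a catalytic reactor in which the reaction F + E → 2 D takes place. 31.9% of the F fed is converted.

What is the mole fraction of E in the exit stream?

F reacted = 0.319 × 614 = 195.9 lbmol/h; ν_F = −1, so ξ = 195.9/1 = 195.9 lbmol/h.
Outlet amounts (n = n₀ + ν ξ):
  F: 614 − 1(195.9) = 418.2
  E: 676 − 1(195.9) = 480.1
  D: 0 + 2(195.9) = 391.8
Total out = 1290 lbmol/h; y_E = 480.1 / 1290 = 0.3722.

0.372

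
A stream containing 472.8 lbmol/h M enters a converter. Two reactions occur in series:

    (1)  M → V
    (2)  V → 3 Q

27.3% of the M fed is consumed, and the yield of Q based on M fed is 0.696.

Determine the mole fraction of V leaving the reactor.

0.028

Conversion of M: M consumed = 1ξ₁ = 0.273 × 472.8 → ξ₁ = 129.1 lbmol/h.
Yield of Q: 3ξ₂ / 472.8 = 0.696 → ξ₂ = 109.7 lbmol/h.
Outlet amounts (n = n₀ + Σ ν·ξ):
  M: 472.8 − 1(129.1) = 343.7
  V: 0 + 1(129.1) − 1(109.7) = 19.38
  Q: 0 + 3(109.7) = 329.1
Total out = 692.2 lbmol/h; y_V = 19.38 / 692.2 = 0.02801.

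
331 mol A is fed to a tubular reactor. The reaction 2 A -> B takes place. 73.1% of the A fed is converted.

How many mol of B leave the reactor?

A reacted = 0.731 × 331 = 242 mol; ν_A = −2, so ξ = 242/2 = 121 mol.
Outlet amounts (n = n₀ + ν ξ):
  A: 331 − 2(121) = 89.04
  B: 0 + 1(121) = 121

121 mol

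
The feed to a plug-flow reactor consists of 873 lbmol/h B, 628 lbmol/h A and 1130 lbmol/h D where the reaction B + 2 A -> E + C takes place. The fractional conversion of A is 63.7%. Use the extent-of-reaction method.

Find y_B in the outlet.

A reacted = 0.637 × 628 = 400 lbmol/h; ν_A = −2, so ξ = 400/2 = 200 lbmol/h.
Outlet amounts (n = n₀ + ν ξ):
  B: 873 − 1(200) = 673
  A: 628 − 2(200) = 228
  E: 0 + 1(200) = 200
  C: 0 + 1(200) = 200
  D: 1130 (inert)
Total out = 2431 lbmol/h; y_B = 673 / 2431 = 0.2768.

0.277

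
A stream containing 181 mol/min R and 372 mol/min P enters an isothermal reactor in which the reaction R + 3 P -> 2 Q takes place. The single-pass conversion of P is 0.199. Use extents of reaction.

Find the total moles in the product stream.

P reacted = 0.199 × 372 = 74.03 mol/min; ν_P = −3, so ξ = 74.03/3 = 24.68 mol/min.
Outlet amounts (n = n₀ + ν ξ):
  R: 181 − 1(24.68) = 156.3
  P: 372 − 3(24.68) = 298
  Q: 0 + 2(24.68) = 49.35
Total out = 156.3 + 298 + 49.35 = 503.6 mol/min.

504 mol/min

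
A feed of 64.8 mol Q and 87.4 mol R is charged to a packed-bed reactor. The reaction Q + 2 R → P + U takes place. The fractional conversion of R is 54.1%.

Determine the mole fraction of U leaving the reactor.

R reacted = 0.541 × 87.4 = 47.28 mol; ν_R = −2, so ξ = 47.28/2 = 23.64 mol.
Outlet amounts (n = n₀ + ν ξ):
  Q: 64.8 − 1(23.64) = 41.16
  R: 87.4 − 2(23.64) = 40.12
  P: 0 + 1(23.64) = 23.64
  U: 0 + 1(23.64) = 23.64
Total out = 128.6 mol; y_U = 23.64 / 128.6 = 0.1839.

0.184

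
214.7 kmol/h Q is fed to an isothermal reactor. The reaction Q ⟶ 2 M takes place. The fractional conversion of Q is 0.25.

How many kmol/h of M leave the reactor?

107 kmol/h

Q reacted = 0.25 × 214.7 = 53.67 kmol/h; ν_Q = −1, so ξ = 53.67/1 = 53.67 kmol/h.
Outlet amounts (n = n₀ + ν ξ):
  Q: 214.7 − 1(53.67) = 161
  M: 0 + 2(53.67) = 107.3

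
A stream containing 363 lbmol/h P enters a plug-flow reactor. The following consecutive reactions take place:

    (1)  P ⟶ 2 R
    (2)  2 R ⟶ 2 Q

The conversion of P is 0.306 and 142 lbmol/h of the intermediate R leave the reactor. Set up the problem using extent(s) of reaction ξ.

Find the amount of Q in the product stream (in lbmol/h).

80.2 lbmol/h

Conversion of P: P consumed = 1ξ₁ = 0.306 × 363 → ξ₁ = 111.1 lbmol/h.
R balance: n_R = 0 + 2ξ₁ − 2ξ₂ = 142 → ξ₂ = (2·111.1 − 142)/2 = 40.08 lbmol/h.
Outlet amounts (n = n₀ + Σ ν·ξ):
  P: 363 − 1(111.1) = 251.9
  R: 0 + 2(111.1) − 2(40.08) = 142
  Q: 0 + 2(40.08) = 80.16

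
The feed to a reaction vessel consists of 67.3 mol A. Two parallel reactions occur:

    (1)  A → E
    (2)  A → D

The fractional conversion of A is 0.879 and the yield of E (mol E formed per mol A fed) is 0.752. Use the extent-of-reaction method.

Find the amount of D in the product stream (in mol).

Yield of E: 1ξ₁ / 67.3 = 0.752 → ξ₁ = 50.61 mol.
Conversion of A: 1ξ₁ + 1ξ₂ = 0.879 × 67.3 = 59.16 → ξ₂ = 8.547 mol.
Outlet amounts (n = n₀ + Σ ν·ξ):
  A: 67.3 − 1(50.61) − 1(8.547) = 8.143
  E: 0 + 1(50.61) = 50.61
  D: 0 + 1(8.547) = 8.547

8.55 mol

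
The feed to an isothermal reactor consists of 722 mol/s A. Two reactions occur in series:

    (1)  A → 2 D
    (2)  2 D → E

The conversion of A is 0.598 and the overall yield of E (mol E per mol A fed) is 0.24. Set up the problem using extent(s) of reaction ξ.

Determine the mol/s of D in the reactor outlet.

Conversion of A: A consumed = 1ξ₁ = 0.598 × 722 → ξ₁ = 431.8 mol/s.
Yield of E: 1ξ₂ / 722 = 0.24 → ξ₂ = 173.3 mol/s.
Outlet amounts (n = n₀ + Σ ν·ξ):
  A: 722 − 1(431.8) = 290.2
  D: 0 + 2(431.8) − 2(173.3) = 517
  E: 0 + 1(173.3) = 173.3

517 mol/s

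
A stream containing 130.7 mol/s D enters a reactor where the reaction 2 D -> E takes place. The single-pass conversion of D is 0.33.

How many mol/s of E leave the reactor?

D reacted = 0.33 × 130.7 = 43.13 mol/s; ν_D = −2, so ξ = 43.13/2 = 21.57 mol/s.
Outlet amounts (n = n₀ + ν ξ):
  D: 130.7 − 2(21.57) = 87.57
  E: 0 + 1(21.57) = 21.57

21.6 mol/s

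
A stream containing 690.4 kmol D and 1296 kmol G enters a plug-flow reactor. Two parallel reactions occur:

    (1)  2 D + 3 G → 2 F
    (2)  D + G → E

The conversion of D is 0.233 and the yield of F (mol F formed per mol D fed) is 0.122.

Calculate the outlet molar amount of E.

76.6 kmol

Yield of F: 2ξ₁ / 690.4 = 0.122 → ξ₁ = 42.11 kmol.
Conversion of D: 2ξ₁ + 1ξ₂ = 0.233 × 690.4 = 160.9 → ξ₂ = 76.63 kmol.
Outlet amounts (n = n₀ + Σ ν·ξ):
  D: 690.4 − 2(42.11) − 1(76.63) = 529.5
  G: 1296 − 3(42.11) − 1(76.63) = 1093
  F: 0 + 2(42.11) = 84.23
  E: 0 + 1(76.63) = 76.63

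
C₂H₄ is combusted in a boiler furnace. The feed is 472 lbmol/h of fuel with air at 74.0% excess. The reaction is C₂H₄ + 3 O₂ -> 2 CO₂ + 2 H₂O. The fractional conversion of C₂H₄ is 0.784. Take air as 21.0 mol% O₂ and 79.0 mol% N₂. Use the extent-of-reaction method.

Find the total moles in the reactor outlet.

Stoichiometric O₂ = 3 × 472 = 1416 lbmol/h; O₂ fed = 1416 × 1.740 = 2464 lbmol/h.
N₂ fed = 2464 × 79/21 = 9269 lbmol/h.
Fuel reacted = 0.784 × 472 → ξ = 370 lbmol/h.
Outlet (n = n₀ + ν ξ):
  C₂H₄: 472 − 1(370) = 102
  O₂: 2464 − 3(370) = 1354
  N₂: 9269 (inert)
  CO₂: 0 + 2(370) = 740.1
  H₂O: 0 + 2(370) = 740.1
Total out = 102 + 1354 + 9269 + 740.1 + 740.1 = 12200 lbmol/h.

12200 lbmol/h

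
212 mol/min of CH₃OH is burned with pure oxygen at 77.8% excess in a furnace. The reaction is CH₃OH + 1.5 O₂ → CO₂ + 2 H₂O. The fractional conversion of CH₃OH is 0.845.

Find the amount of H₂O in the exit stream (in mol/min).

358 mol/min

Stoichiometric O₂ = 1.5 × 212 = 318 mol/min; O₂ fed = 318 × 1.778 = 565.4 mol/min.
Fuel reacted = 0.845 × 212 → ξ = 179.1 mol/min.
Outlet (n = n₀ + ν ξ):
  CH₃OH: 212 − 1(179.1) = 32.86
  O₂: 565.4 − 1.5(179.1) = 296.7
  CO₂: 0 + 1(179.1) = 179.1
  H₂O: 0 + 2(179.1) = 358.3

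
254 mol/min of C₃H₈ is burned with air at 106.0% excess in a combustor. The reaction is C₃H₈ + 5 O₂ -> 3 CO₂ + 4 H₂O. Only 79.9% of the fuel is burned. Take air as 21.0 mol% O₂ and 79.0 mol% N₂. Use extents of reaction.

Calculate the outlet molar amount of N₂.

9840 mol/min

Stoichiometric O₂ = 5 × 254 = 1270 mol/min; O₂ fed = 1270 × 2.060 = 2616 mol/min.
N₂ fed = 2616 × 79/21 = 9842 mol/min.
Fuel reacted = 0.799 × 254 → ξ = 202.9 mol/min.
Outlet (n = n₀ + ν ξ):
  C₃H₈: 254 − 1(202.9) = 51.05
  O₂: 2616 − 5(202.9) = 1601
  N₂: 9842 (inert)
  CO₂: 0 + 3(202.9) = 608.8
  H₂O: 0 + 4(202.9) = 811.8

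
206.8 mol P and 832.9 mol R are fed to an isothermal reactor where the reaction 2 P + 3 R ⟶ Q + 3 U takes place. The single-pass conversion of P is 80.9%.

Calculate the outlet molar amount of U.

251 mol

P reacted = 0.809 × 206.8 = 167.3 mol; ν_P = −2, so ξ = 167.3/2 = 83.65 mol.
Outlet amounts (n = n₀ + ν ξ):
  P: 206.8 − 2(83.65) = 39.5
  R: 832.9 − 3(83.65) = 581.9
  Q: 0 + 1(83.65) = 83.65
  U: 0 + 3(83.65) = 251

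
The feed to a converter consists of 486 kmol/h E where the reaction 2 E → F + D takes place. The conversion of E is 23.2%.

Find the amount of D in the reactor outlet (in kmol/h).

E reacted = 0.232 × 486 = 112.8 kmol/h; ν_E = −2, so ξ = 112.8/2 = 56.38 kmol/h.
Outlet amounts (n = n₀ + ν ξ):
  E: 486 − 2(56.38) = 373.2
  F: 0 + 1(56.38) = 56.38
  D: 0 + 1(56.38) = 56.38

56.4 kmol/h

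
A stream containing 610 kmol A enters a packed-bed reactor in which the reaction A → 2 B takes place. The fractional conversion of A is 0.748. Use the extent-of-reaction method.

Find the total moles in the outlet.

1070 kmol

A reacted = 0.748 × 610 = 456.3 kmol; ν_A = −1, so ξ = 456.3/1 = 456.3 kmol.
Outlet amounts (n = n₀ + ν ξ):
  A: 610 − 1(456.3) = 153.7
  B: 0 + 2(456.3) = 912.6
Total out = 153.7 + 912.6 = 1066 kmol.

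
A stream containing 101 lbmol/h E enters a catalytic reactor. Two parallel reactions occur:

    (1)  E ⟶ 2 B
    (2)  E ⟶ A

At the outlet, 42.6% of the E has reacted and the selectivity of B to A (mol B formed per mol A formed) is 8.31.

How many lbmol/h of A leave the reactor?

8.35 lbmol/h

Conversion of E: E consumed = 0.426 × 101 = 43.03 lbmol/h = 1ξ₁ + 1ξ₂.
Selectivity: 2ξ₁ / (1ξ₂) = 8.31 → ξ₁ = 4.155 ξ₂.
Substitute: (1·4.155 + 1) ξ₂ = 43.03 → ξ₂ = 8.346 lbmol/h, ξ₁ = 34.68 lbmol/h.
Outlet amounts (n = n₀ + Σ ν·ξ):
  E: 101 − 1(34.68) − 1(8.346) = 57.97
  B: 0 + 2(34.68) = 69.36
  A: 0 + 1(8.346) = 8.346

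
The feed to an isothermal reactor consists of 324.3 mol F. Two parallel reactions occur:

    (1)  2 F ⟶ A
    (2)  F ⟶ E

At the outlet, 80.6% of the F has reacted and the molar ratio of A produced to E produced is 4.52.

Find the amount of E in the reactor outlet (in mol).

26 mol

Conversion of F: F consumed = 0.806 × 324.3 = 261.4 mol = 2ξ₁ + 1ξ₂.
Selectivity: 1ξ₁ / (1ξ₂) = 4.52 → ξ₁ = 4.52 ξ₂.
Substitute: (2·4.52 + 1) ξ₂ = 261.4 → ξ₂ = 26.03 mol, ξ₁ = 117.7 mol.
Outlet amounts (n = n₀ + Σ ν·ξ):
  F: 324.3 − 2(117.7) − 1(26.03) = 62.91
  A: 0 + 1(117.7) = 117.7
  E: 0 + 1(26.03) = 26.03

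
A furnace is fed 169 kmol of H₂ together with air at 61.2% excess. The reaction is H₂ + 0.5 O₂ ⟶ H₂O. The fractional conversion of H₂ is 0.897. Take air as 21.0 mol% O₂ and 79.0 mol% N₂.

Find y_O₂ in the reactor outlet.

Stoichiometric O₂ = 0.5 × 169 = 84.5 kmol; O₂ fed = 84.5 × 1.612 = 136.2 kmol.
N₂ fed = 136.2 × 79/21 = 512.4 kmol.
Fuel reacted = 0.897 × 169 → ξ = 151.6 kmol.
Outlet (n = n₀ + ν ξ):
  H₂: 169 − 1(151.6) = 17.41
  O₂: 136.2 − 0.5(151.6) = 60.42
  N₂: 512.4 (inert)
  H₂O: 0 + 1(151.6) = 151.6
Total out = 741.8 kmol; y_O₂ = 60.42 / 741.8 = 0.08144.

0.0814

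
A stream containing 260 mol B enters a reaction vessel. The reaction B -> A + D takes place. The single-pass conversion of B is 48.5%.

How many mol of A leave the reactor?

126 mol

B reacted = 0.485 × 260 = 126.1 mol; ν_B = −1, so ξ = 126.1/1 = 126.1 mol.
Outlet amounts (n = n₀ + ν ξ):
  B: 260 − 1(126.1) = 133.9
  A: 0 + 1(126.1) = 126.1
  D: 0 + 1(126.1) = 126.1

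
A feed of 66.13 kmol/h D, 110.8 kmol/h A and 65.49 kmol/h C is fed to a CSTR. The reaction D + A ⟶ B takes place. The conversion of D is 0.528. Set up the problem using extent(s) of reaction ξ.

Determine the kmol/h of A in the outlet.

D reacted = 0.528 × 66.13 = 34.92 kmol/h; ν_D = −1, so ξ = 34.92/1 = 34.92 kmol/h.
Outlet amounts (n = n₀ + ν ξ):
  D: 66.13 − 1(34.92) = 31.21
  A: 110.8 − 1(34.92) = 75.88
  B: 0 + 1(34.92) = 34.92
  C: 65.49 (inert)

75.9 kmol/h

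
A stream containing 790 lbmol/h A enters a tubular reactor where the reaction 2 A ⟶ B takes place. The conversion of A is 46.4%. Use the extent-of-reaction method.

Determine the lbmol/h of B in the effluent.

183 lbmol/h

A reacted = 0.464 × 790 = 366.6 lbmol/h; ν_A = −2, so ξ = 366.6/2 = 183.3 lbmol/h.
Outlet amounts (n = n₀ + ν ξ):
  A: 790 − 2(183.3) = 423.4
  B: 0 + 1(183.3) = 183.3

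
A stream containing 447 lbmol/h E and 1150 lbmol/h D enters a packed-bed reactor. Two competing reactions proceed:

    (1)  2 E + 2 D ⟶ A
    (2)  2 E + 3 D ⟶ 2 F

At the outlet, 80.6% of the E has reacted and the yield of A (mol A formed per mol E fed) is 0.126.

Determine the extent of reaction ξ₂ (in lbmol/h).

Yield of A: 1ξ₁ / 447 = 0.126 → ξ₁ = 56.32 lbmol/h.
Conversion of E: 2ξ₁ + 2ξ₂ = 0.806 × 447 = 360.3 → ξ₂ = 123.8 lbmol/h.
Outlet amounts (n = n₀ + Σ ν·ξ):
  E: 447 − 2(56.32) − 2(123.8) = 86.72
  D: 1150 − 2(56.32) − 3(123.8) = 665.9
  A: 0 + 1(56.32) = 56.32
  F: 0 + 2(123.8) = 247.6

ξ₂ = 124 lbmol/h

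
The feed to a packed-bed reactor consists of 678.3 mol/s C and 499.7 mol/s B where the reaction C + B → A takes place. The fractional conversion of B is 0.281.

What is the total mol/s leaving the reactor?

B reacted = 0.281 × 499.7 = 140.4 mol/s; ν_B = −1, so ξ = 140.4/1 = 140.4 mol/s.
Outlet amounts (n = n₀ + ν ξ):
  C: 678.3 − 1(140.4) = 537.9
  B: 499.7 − 1(140.4) = 359.3
  A: 0 + 1(140.4) = 140.4
Total out = 537.9 + 359.3 + 140.4 = 1038 mol/s.

1040 mol/s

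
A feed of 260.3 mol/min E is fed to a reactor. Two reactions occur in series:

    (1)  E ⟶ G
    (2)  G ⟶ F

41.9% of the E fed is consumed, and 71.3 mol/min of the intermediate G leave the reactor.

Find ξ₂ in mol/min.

Conversion of E: E consumed = 1ξ₁ = 0.419 × 260.3 → ξ₁ = 109.1 mol/min.
G balance: n_G = 0 + 1ξ₁ − 1ξ₂ = 71.3 → ξ₂ = (1·109.1 − 71.3)/1 = 37.77 mol/min.
Outlet amounts (n = n₀ + Σ ν·ξ):
  E: 260.3 − 1(109.1) = 151.2
  G: 0 + 1(109.1) − 1(37.77) = 71.3
  F: 0 + 1(37.77) = 37.77

ξ₂ = 37.8 mol/min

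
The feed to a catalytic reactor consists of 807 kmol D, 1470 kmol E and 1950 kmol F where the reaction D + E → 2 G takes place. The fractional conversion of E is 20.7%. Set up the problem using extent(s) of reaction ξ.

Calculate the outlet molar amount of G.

609 kmol

E reacted = 0.207 × 1470 = 304.3 kmol; ν_E = −1, so ξ = 304.3/1 = 304.3 kmol.
Outlet amounts (n = n₀ + ν ξ):
  D: 807 − 1(304.3) = 502.7
  E: 1470 − 1(304.3) = 1166
  G: 0 + 2(304.3) = 608.6
  F: 1950 (inert)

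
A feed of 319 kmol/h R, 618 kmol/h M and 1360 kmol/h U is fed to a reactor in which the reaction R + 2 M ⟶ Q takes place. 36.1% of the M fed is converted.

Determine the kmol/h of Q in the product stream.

M reacted = 0.361 × 618 = 223.1 kmol/h; ν_M = −2, so ξ = 223.1/2 = 111.5 kmol/h.
Outlet amounts (n = n₀ + ν ξ):
  R: 319 − 1(111.5) = 207.5
  M: 618 − 2(111.5) = 394.9
  Q: 0 + 1(111.5) = 111.5
  U: 1360 (inert)

112 kmol/h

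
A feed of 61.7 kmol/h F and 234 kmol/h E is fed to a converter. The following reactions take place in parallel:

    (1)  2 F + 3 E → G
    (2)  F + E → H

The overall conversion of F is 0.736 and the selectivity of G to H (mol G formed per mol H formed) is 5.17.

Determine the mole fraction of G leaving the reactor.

0.0991

Conversion of F: F consumed = 0.736 × 61.7 = 45.41 kmol/h = 2ξ₁ + 1ξ₂.
Selectivity: 1ξ₁ / (1ξ₂) = 5.17 → ξ₁ = 5.17 ξ₂.
Substitute: (2·5.17 + 1) ξ₂ = 45.41 → ξ₂ = 4.005 kmol/h, ξ₁ = 20.7 kmol/h.
Outlet amounts (n = n₀ + Σ ν·ξ):
  F: 61.7 − 2(20.7) − 1(4.005) = 16.29
  E: 234 − 3(20.7) − 1(4.005) = 167.9
  G: 0 + 1(20.7) = 20.7
  H: 0 + 1(4.005) = 4.005
Total out = 208.9 kmol/h; y_G = 20.7 / 208.9 = 0.09911.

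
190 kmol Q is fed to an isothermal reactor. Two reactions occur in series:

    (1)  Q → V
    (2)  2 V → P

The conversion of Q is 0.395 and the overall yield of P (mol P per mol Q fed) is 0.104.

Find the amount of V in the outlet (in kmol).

Conversion of Q: Q consumed = 1ξ₁ = 0.395 × 190 → ξ₁ = 75.05 kmol.
Yield of P: 1ξ₂ / 190 = 0.104 → ξ₂ = 19.76 kmol.
Outlet amounts (n = n₀ + Σ ν·ξ):
  Q: 190 − 1(75.05) = 115
  V: 0 + 1(75.05) − 2(19.76) = 35.53
  P: 0 + 1(19.76) = 19.76

35.5 kmol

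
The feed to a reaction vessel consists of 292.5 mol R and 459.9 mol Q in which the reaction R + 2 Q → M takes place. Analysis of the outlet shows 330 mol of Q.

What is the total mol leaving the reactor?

622 mol

For Q: n = n₀ − 2ξ → 330 = 459.9 − 2ξ, giving ξ = 64.95 mol.
Outlet amounts (n = n₀ + ν ξ):
  R: 292.5 − 1(64.95) = 227.6
  Q: 459.9 − 2(64.95) = 330
  M: 0 + 1(64.95) = 64.95
Total out = 227.6 + 330 + 64.95 = 622.5 mol.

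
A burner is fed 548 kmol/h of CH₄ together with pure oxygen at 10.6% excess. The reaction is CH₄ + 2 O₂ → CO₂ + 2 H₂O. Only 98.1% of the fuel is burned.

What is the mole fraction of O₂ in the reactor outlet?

0.0778

Stoichiometric O₂ = 2 × 548 = 1096 kmol/h; O₂ fed = 1096 × 1.106 = 1212 kmol/h.
Fuel reacted = 0.981 × 548 → ξ = 537.6 kmol/h.
Outlet (n = n₀ + ν ξ):
  CH₄: 548 − 1(537.6) = 10.41
  O₂: 1212 − 2(537.6) = 137
  CO₂: 0 + 1(537.6) = 537.6
  H₂O: 0 + 2(537.6) = 1075
Total out = 1760 kmol/h; y_O₂ = 137 / 1760 = 0.07783.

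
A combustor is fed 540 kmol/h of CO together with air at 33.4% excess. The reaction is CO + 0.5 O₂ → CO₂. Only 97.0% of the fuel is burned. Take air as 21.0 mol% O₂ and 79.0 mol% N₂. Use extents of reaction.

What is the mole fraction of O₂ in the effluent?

0.0493

Stoichiometric O₂ = 0.5 × 540 = 270 kmol/h; O₂ fed = 270 × 1.334 = 360.2 kmol/h.
N₂ fed = 360.2 × 79/21 = 1355 kmol/h.
Fuel reacted = 0.97 × 540 → ξ = 523.8 kmol/h.
Outlet (n = n₀ + ν ξ):
  CO: 540 − 1(523.8) = 16.2
  O₂: 360.2 − 0.5(523.8) = 98.28
  N₂: 1355 (inert)
  CO₂: 0 + 1(523.8) = 523.8
Total out = 1993 kmol/h; y_O₂ = 98.28 / 1993 = 0.04931.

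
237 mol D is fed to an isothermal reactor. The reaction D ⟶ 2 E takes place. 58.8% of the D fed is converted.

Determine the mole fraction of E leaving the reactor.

D reacted = 0.588 × 237 = 139.4 mol; ν_D = −1, so ξ = 139.4/1 = 139.4 mol.
Outlet amounts (n = n₀ + ν ξ):
  D: 237 − 1(139.4) = 97.64
  E: 0 + 2(139.4) = 278.7
Total out = 376.4 mol; y_E = 278.7 / 376.4 = 0.7406.

0.741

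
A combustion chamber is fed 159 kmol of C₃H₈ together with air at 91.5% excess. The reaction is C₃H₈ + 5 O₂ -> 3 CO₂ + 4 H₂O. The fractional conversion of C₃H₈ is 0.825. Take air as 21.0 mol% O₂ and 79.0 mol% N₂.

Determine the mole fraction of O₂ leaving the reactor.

Stoichiometric O₂ = 5 × 159 = 795 kmol; O₂ fed = 795 × 1.915 = 1522 kmol.
N₂ fed = 1522 × 79/21 = 5727 kmol.
Fuel reacted = 0.825 × 159 → ξ = 131.2 kmol.
Outlet (n = n₀ + ν ξ):
  C₃H₈: 159 − 1(131.2) = 27.83
  O₂: 1522 − 5(131.2) = 866.6
  N₂: 5727 (inert)
  CO₂: 0 + 3(131.2) = 393.5
  H₂O: 0 + 4(131.2) = 524.7
Total out = 7540 kmol; y_O₂ = 866.6 / 7540 = 0.1149.

0.115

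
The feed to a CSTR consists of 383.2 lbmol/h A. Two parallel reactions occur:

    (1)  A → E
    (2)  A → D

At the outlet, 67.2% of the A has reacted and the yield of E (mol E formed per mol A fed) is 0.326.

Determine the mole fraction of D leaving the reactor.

0.346

Yield of E: 1ξ₁ / 383.2 = 0.326 → ξ₁ = 124.9 lbmol/h.
Conversion of A: 1ξ₁ + 1ξ₂ = 0.672 × 383.2 = 257.5 → ξ₂ = 132.6 lbmol/h.
Outlet amounts (n = n₀ + Σ ν·ξ):
  A: 383.2 − 1(124.9) − 1(132.6) = 125.7
  E: 0 + 1(124.9) = 124.9
  D: 0 + 1(132.6) = 132.6
Total out = 383.2 lbmol/h; y_D = 132.6 / 383.2 = 0.346.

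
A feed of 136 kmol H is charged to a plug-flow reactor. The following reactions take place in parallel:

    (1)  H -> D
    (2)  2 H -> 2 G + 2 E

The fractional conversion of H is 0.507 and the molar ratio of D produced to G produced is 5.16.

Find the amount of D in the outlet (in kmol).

Conversion of H: H consumed = 0.507 × 136 = 68.95 kmol = 1ξ₁ + 2ξ₂.
Selectivity: 1ξ₁ / (2ξ₂) = 5.16 → ξ₁ = 10.32 ξ₂.
Substitute: (1·10.32 + 2) ξ₂ = 68.95 → ξ₂ = 5.597 kmol, ξ₁ = 57.76 kmol.
Outlet amounts (n = n₀ + Σ ν·ξ):
  H: 136 − 1(57.76) − 2(5.597) = 67.05
  D: 0 + 1(57.76) = 57.76
  G: 0 + 2(5.597) = 11.19
  E: 0 + 2(5.597) = 11.19

57.8 kmol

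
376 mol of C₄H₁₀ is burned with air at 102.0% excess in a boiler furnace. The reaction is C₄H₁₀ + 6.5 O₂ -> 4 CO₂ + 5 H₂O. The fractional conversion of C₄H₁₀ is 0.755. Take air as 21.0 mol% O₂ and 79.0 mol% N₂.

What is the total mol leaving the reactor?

24300 mol

Stoichiometric O₂ = 6.5 × 376 = 2444 mol; O₂ fed = 2444 × 2.020 = 4937 mol.
N₂ fed = 4937 × 79/21 = 18570 mol.
Fuel reacted = 0.755 × 376 → ξ = 283.9 mol.
Outlet (n = n₀ + ν ξ):
  C₄H₁₀: 376 − 1(283.9) = 92.12
  O₂: 4937 − 6.5(283.9) = 3092
  N₂: 18570 (inert)
  CO₂: 0 + 4(283.9) = 1136
  H₂O: 0 + 5(283.9) = 1419
Total out = 92.12 + 3092 + 18570 + 1136 + 1419 = 24310 mol.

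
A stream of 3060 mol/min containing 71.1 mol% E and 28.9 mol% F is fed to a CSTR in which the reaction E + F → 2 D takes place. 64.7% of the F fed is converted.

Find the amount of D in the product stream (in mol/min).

F reacted = 0.647 × 884.3 = 572.2 mol/min; ν_F = −1, so ξ = 572.2/1 = 572.2 mol/min.
Outlet amounts (n = n₀ + ν ξ):
  E: 2176 − 1(572.2) = 1603
  F: 884.3 − 1(572.2) = 312.2
  D: 0 + 2(572.2) = 1144

1140 mol/min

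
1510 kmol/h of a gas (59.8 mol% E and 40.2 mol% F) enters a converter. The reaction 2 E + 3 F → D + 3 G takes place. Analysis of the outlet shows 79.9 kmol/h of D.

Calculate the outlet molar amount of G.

For D: n = n₀ + 1ξ → 79.9 = 0 + 1ξ, giving ξ = 79.9 kmol/h.
Outlet amounts (n = n₀ + ν ξ):
  E: 903 − 2(79.9) = 743.2
  F: 607 − 3(79.9) = 367.3
  D: 0 + 1(79.9) = 79.9
  G: 0 + 3(79.9) = 239.7

240 kmol/h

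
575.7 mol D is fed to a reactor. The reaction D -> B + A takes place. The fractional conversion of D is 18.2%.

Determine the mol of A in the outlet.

105 mol

D reacted = 0.182 × 575.7 = 104.8 mol; ν_D = −1, so ξ = 104.8/1 = 104.8 mol.
Outlet amounts (n = n₀ + ν ξ):
  D: 575.7 − 1(104.8) = 470.9
  B: 0 + 1(104.8) = 104.8
  A: 0 + 1(104.8) = 104.8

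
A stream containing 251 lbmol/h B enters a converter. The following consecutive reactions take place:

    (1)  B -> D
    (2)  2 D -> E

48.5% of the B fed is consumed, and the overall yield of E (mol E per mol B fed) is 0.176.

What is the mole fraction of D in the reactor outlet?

0.161

Conversion of B: B consumed = 1ξ₁ = 0.485 × 251 → ξ₁ = 121.7 lbmol/h.
Yield of E: 1ξ₂ / 251 = 0.176 → ξ₂ = 44.18 lbmol/h.
Outlet amounts (n = n₀ + Σ ν·ξ):
  B: 251 − 1(121.7) = 129.3
  D: 0 + 1(121.7) − 2(44.18) = 33.38
  E: 0 + 1(44.18) = 44.18
Total out = 206.8 lbmol/h; y_D = 33.38 / 206.8 = 0.1614.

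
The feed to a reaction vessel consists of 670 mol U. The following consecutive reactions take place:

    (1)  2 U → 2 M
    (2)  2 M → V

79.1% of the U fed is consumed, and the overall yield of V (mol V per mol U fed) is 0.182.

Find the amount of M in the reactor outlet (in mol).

286 mol

Conversion of U: U consumed = 2ξ₁ = 0.791 × 670 → ξ₁ = 265 mol.
Yield of V: 1ξ₂ / 670 = 0.182 → ξ₂ = 121.9 mol.
Outlet amounts (n = n₀ + Σ ν·ξ):
  U: 670 − 2(265) = 140
  M: 0 + 2(265) − 2(121.9) = 286.1
  V: 0 + 1(121.9) = 121.9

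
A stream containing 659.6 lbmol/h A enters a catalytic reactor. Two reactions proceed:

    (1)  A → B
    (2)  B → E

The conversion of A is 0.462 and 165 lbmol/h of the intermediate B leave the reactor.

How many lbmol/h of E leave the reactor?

140 lbmol/h

Conversion of A: A consumed = 1ξ₁ = 0.462 × 659.6 → ξ₁ = 304.7 lbmol/h.
B balance: n_B = 0 + 1ξ₁ − 1ξ₂ = 165 → ξ₂ = (1·304.7 − 165)/1 = 139.7 lbmol/h.
Outlet amounts (n = n₀ + Σ ν·ξ):
  A: 659.6 − 1(304.7) = 354.9
  B: 0 + 1(304.7) − 1(139.7) = 165
  E: 0 + 1(139.7) = 139.7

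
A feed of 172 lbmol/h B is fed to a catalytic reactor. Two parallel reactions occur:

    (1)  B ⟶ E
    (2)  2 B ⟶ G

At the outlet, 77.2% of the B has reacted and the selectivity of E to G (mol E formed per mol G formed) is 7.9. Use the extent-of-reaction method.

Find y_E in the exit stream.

0.668

Conversion of B: B consumed = 0.772 × 172 = 132.8 lbmol/h = 1ξ₁ + 2ξ₂.
Selectivity: 1ξ₁ / (1ξ₂) = 7.9 → ξ₁ = 7.9 ξ₂.
Substitute: (1·7.9 + 2) ξ₂ = 132.8 → ξ₂ = 13.41 lbmol/h, ξ₁ = 106 lbmol/h.
Outlet amounts (n = n₀ + Σ ν·ξ):
  B: 172 − 1(106) − 2(13.41) = 39.22
  E: 0 + 1(106) = 106
  G: 0 + 1(13.41) = 13.41
Total out = 158.6 lbmol/h; y_E = 106 / 158.6 = 0.6681.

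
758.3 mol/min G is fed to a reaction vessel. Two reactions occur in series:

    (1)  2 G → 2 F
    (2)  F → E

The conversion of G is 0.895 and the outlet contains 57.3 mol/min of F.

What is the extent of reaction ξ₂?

Conversion of G: G consumed = 2ξ₁ = 0.895 × 758.3 → ξ₁ = 339.3 mol/min.
F balance: n_F = 0 + 2ξ₁ − 1ξ₂ = 57.3 → ξ₂ = (2·339.3 − 57.3)/1 = 621.4 mol/min.
Outlet amounts (n = n₀ + Σ ν·ξ):
  G: 758.3 − 2(339.3) = 79.62
  F: 0 + 2(339.3) − 1(621.4) = 57.3
  E: 0 + 1(621.4) = 621.4

ξ₂ = 621 mol/min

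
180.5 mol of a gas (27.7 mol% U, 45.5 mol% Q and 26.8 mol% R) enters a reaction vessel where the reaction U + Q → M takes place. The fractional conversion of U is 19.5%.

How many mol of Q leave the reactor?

U reacted = 0.195 × 50 = 9.75 mol; ν_U = −1, so ξ = 9.75/1 = 9.75 mol.
Outlet amounts (n = n₀ + ν ξ):
  U: 50 − 1(9.75) = 40.25
  Q: 82.13 − 1(9.75) = 72.38
  M: 0 + 1(9.75) = 9.75
  R: 48.37 (inert)

72.4 mol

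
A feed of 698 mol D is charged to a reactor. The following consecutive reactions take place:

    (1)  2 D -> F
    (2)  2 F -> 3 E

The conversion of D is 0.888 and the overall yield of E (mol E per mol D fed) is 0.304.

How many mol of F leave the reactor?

168 mol

Conversion of D: D consumed = 2ξ₁ = 0.888 × 698 → ξ₁ = 309.9 mol.
Yield of E: 3ξ₂ / 698 = 0.304 → ξ₂ = 70.73 mol.
Outlet amounts (n = n₀ + Σ ν·ξ):
  D: 698 − 2(309.9) = 78.18
  F: 0 + 1(309.9) − 2(70.73) = 168.5
  E: 0 + 3(70.73) = 212.2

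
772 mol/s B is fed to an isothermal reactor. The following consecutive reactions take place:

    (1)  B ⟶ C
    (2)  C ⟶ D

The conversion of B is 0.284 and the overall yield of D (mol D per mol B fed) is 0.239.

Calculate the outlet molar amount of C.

34.7 mol/s

Conversion of B: B consumed = 1ξ₁ = 0.284 × 772 → ξ₁ = 219.2 mol/s.
Yield of D: 1ξ₂ / 772 = 0.239 → ξ₂ = 184.5 mol/s.
Outlet amounts (n = n₀ + Σ ν·ξ):
  B: 772 − 1(219.2) = 552.8
  C: 0 + 1(219.2) − 1(184.5) = 34.74
  D: 0 + 1(184.5) = 184.5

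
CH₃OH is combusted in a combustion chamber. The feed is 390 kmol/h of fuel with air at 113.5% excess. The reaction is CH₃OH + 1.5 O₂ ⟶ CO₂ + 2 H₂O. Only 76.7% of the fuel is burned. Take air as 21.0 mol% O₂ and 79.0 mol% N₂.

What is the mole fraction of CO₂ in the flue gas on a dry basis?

Stoichiometric O₂ = 1.5 × 390 = 585 kmol/h; O₂ fed = 585 × 2.135 = 1249 kmol/h.
N₂ fed = 1249 × 79/21 = 4699 kmol/h.
Fuel reacted = 0.767 × 390 → ξ = 299.1 kmol/h.
Outlet (n = n₀ + ν ξ):
  CH₃OH: 390 − 1(299.1) = 90.87
  O₂: 1249 − 1.5(299.1) = 800.3
  N₂: 4699 (inert)
  CO₂: 0 + 1(299.1) = 299.1
  H₂O: 0 + 2(299.1) = 598.3
Dry total = 5889 kmol/h; y_CO₂ (dry) = 299.1 / 5889 = 0.0508.

0.0508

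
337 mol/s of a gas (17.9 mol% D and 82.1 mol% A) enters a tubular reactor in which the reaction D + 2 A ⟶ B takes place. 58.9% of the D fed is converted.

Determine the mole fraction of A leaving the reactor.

D reacted = 0.589 × 60.32 = 35.53 mol/s; ν_D = −1, so ξ = 35.53/1 = 35.53 mol/s.
Outlet amounts (n = n₀ + ν ξ):
  D: 60.32 − 1(35.53) = 24.79
  A: 276.7 − 2(35.53) = 205.6
  B: 0 + 1(35.53) = 35.53
Total out = 265.9 mol/s; y_A = 205.6 / 265.9 = 0.7732.

0.773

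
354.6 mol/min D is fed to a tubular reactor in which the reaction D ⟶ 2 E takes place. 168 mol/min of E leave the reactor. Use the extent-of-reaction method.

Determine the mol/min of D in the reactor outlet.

271 mol/min

For E: n = n₀ + 2ξ → 168 = 0 + 2ξ, giving ξ = 84 mol/min.
Outlet amounts (n = n₀ + ν ξ):
  D: 354.6 − 1(84) = 270.6
  E: 0 + 2(84) = 168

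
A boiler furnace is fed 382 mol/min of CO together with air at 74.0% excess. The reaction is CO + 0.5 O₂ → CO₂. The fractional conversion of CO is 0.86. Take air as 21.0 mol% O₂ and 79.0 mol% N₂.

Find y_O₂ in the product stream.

0.0934

Stoichiometric O₂ = 0.5 × 382 = 191 mol/min; O₂ fed = 191 × 1.740 = 332.3 mol/min.
N₂ fed = 332.3 × 79/21 = 1250 mol/min.
Fuel reacted = 0.86 × 382 → ξ = 328.5 mol/min.
Outlet (n = n₀ + ν ξ):
  CO: 382 − 1(328.5) = 53.48
  O₂: 332.3 − 0.5(328.5) = 168.1
  N₂: 1250 (inert)
  CO₂: 0 + 1(328.5) = 328.5
Total out = 1800 mol/min; y_O₂ = 168.1 / 1800 = 0.09336.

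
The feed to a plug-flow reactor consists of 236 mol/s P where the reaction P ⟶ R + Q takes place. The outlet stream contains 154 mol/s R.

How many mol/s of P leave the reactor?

82 mol/s

For R: n = n₀ + 1ξ → 154 = 0 + 1ξ, giving ξ = 154 mol/s.
Outlet amounts (n = n₀ + ν ξ):
  P: 236 − 1(154) = 82
  R: 0 + 1(154) = 154
  Q: 0 + 1(154) = 154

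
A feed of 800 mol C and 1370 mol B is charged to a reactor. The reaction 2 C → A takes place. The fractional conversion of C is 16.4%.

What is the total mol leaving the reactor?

C reacted = 0.164 × 800 = 131.2 mol; ν_C = −2, so ξ = 131.2/2 = 65.6 mol.
Outlet amounts (n = n₀ + ν ξ):
  C: 800 − 2(65.6) = 668.8
  A: 0 + 1(65.6) = 65.6
  B: 1370 (inert)
Total out = 668.8 + 65.6 + 1370 = 2104 mol.

2100 mol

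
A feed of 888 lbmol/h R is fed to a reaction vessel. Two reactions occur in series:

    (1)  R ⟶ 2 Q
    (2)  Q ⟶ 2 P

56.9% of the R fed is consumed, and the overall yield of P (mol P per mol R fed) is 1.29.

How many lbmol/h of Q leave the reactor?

Conversion of R: R consumed = 1ξ₁ = 0.569 × 888 → ξ₁ = 505.3 lbmol/h.
Yield of P: 2ξ₂ / 888 = 1.29 → ξ₂ = 572.8 lbmol/h.
Outlet amounts (n = n₀ + Σ ν·ξ):
  R: 888 − 1(505.3) = 382.7
  Q: 0 + 2(505.3) − 1(572.8) = 437.8
  P: 0 + 2(572.8) = 1146

438 lbmol/h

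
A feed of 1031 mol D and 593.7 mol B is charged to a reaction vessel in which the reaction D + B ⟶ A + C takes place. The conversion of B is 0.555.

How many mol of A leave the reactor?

330 mol

B reacted = 0.555 × 593.7 = 329.5 mol; ν_B = −1, so ξ = 329.5/1 = 329.5 mol.
Outlet amounts (n = n₀ + ν ξ):
  D: 1031 − 1(329.5) = 701.5
  B: 593.7 − 1(329.5) = 264.2
  A: 0 + 1(329.5) = 329.5
  C: 0 + 1(329.5) = 329.5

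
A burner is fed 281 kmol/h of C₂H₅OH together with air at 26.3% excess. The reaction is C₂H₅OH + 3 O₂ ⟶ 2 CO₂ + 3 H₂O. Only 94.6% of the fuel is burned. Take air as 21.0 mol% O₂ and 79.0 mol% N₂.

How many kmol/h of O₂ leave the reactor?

Stoichiometric O₂ = 3 × 281 = 843 kmol/h; O₂ fed = 843 × 1.263 = 1065 kmol/h.
N₂ fed = 1065 × 79/21 = 4005 kmol/h.
Fuel reacted = 0.946 × 281 → ξ = 265.8 kmol/h.
Outlet (n = n₀ + ν ξ):
  C₂H₅OH: 281 − 1(265.8) = 15.17
  O₂: 1065 − 3(265.8) = 267.2
  N₂: 4005 (inert)
  CO₂: 0 + 2(265.8) = 531.7
  H₂O: 0 + 3(265.8) = 797.5

267 kmol/h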